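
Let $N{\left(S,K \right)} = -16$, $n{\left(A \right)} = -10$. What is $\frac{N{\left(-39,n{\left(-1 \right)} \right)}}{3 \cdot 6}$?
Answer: $- \frac{8}{9} \approx -0.88889$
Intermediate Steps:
$\frac{N{\left(-39,n{\left(-1 \right)} \right)}}{3 \cdot 6} = - \frac{16}{3 \cdot 6} = - \frac{16}{18} = \left(-16\right) \frac{1}{18} = - \frac{8}{9}$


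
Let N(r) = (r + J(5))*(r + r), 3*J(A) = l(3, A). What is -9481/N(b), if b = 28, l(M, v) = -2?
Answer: -28443/4592 ≈ -6.1940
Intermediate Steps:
J(A) = -⅔ (J(A) = (⅓)*(-2) = -⅔)
N(r) = 2*r*(-⅔ + r) (N(r) = (r - ⅔)*(r + r) = (-⅔ + r)*(2*r) = 2*r*(-⅔ + r))
-9481/N(b) = -9481*3/(56*(-2 + 3*28)) = -9481*3/(56*(-2 + 84)) = -9481/((⅔)*28*82) = -9481/4592/3 = -9481*3/4592 = -28443/4592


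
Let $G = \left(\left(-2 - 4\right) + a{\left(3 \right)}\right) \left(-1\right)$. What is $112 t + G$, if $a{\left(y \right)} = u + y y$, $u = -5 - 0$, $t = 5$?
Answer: $562$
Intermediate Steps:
$u = -5$ ($u = -5 + 0 = -5$)
$a{\left(y \right)} = -5 + y^{2}$ ($a{\left(y \right)} = -5 + y y = -5 + y^{2}$)
$G = 2$ ($G = \left(\left(-2 - 4\right) - \left(5 - 3^{2}\right)\right) \left(-1\right) = \left(\left(-2 - 4\right) + \left(-5 + 9\right)\right) \left(-1\right) = \left(-6 + 4\right) \left(-1\right) = \left(-2\right) \left(-1\right) = 2$)
$112 t + G = 112 \cdot 5 + 2 = 560 + 2 = 562$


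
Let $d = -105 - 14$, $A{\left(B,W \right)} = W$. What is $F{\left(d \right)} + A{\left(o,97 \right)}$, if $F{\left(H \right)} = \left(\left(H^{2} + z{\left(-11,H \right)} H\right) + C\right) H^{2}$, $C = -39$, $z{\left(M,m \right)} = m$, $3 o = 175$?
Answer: $400515660$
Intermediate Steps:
$o = \frac{175}{3}$ ($o = \frac{1}{3} \cdot 175 = \frac{175}{3} \approx 58.333$)
$d = -119$
$F{\left(H \right)} = H^{2} \left(-39 + 2 H^{2}\right)$ ($F{\left(H \right)} = \left(\left(H^{2} + H H\right) - 39\right) H^{2} = \left(\left(H^{2} + H^{2}\right) - 39\right) H^{2} = \left(2 H^{2} - 39\right) H^{2} = \left(-39 + 2 H^{2}\right) H^{2} = H^{2} \left(-39 + 2 H^{2}\right)$)
$F{\left(d \right)} + A{\left(o,97 \right)} = \left(-119\right)^{2} \left(-39 + 2 \left(-119\right)^{2}\right) + 97 = 14161 \left(-39 + 2 \cdot 14161\right) + 97 = 14161 \left(-39 + 28322\right) + 97 = 14161 \cdot 28283 + 97 = 400515563 + 97 = 400515660$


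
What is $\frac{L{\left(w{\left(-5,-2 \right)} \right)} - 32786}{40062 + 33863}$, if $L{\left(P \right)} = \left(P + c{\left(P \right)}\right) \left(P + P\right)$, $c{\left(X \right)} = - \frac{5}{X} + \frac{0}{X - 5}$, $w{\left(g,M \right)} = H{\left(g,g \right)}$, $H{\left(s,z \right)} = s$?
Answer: $- \frac{32746}{73925} \approx -0.44296$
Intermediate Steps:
$w{\left(g,M \right)} = g$
$c{\left(X \right)} = - \frac{5}{X}$ ($c{\left(X \right)} = - \frac{5}{X} + \frac{0}{-5 + X} = - \frac{5}{X} + 0 = - \frac{5}{X}$)
$L{\left(P \right)} = 2 P \left(P - \frac{5}{P}\right)$ ($L{\left(P \right)} = \left(P - \frac{5}{P}\right) \left(P + P\right) = \left(P - \frac{5}{P}\right) 2 P = 2 P \left(P - \frac{5}{P}\right)$)
$\frac{L{\left(w{\left(-5,-2 \right)} \right)} - 32786}{40062 + 33863} = \frac{\left(-10 + 2 \left(-5\right)^{2}\right) - 32786}{40062 + 33863} = \frac{\left(-10 + 2 \cdot 25\right) - 32786}{73925} = \left(\left(-10 + 50\right) - 32786\right) \frac{1}{73925} = \left(40 - 32786\right) \frac{1}{73925} = \left(-32746\right) \frac{1}{73925} = - \frac{32746}{73925}$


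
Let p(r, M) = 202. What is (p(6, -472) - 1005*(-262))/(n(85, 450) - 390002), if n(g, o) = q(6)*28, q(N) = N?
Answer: -131756/194917 ≈ -0.67596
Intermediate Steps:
n(g, o) = 168 (n(g, o) = 6*28 = 168)
(p(6, -472) - 1005*(-262))/(n(85, 450) - 390002) = (202 - 1005*(-262))/(168 - 390002) = (202 + 263310)/(-389834) = 263512*(-1/389834) = -131756/194917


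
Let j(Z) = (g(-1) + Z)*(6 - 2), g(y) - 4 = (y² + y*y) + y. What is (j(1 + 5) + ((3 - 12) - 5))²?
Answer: 900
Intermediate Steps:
g(y) = 4 + y + 2*y² (g(y) = 4 + ((y² + y*y) + y) = 4 + ((y² + y²) + y) = 4 + (2*y² + y) = 4 + (y + 2*y²) = 4 + y + 2*y²)
j(Z) = 20 + 4*Z (j(Z) = ((4 - 1 + 2*(-1)²) + Z)*(6 - 2) = ((4 - 1 + 2*1) + Z)*4 = ((4 - 1 + 2) + Z)*4 = (5 + Z)*4 = 20 + 4*Z)
(j(1 + 5) + ((3 - 12) - 5))² = ((20 + 4*(1 + 5)) + ((3 - 12) - 5))² = ((20 + 4*6) + (-9 - 5))² = ((20 + 24) - 14)² = (44 - 14)² = 30² = 900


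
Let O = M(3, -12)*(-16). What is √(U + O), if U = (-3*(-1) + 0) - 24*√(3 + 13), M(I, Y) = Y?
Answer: 3*√11 ≈ 9.9499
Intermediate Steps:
U = -93 (U = (3 + 0) - 24*√16 = 3 - 24*4 = 3 - 96 = -93)
O = 192 (O = -12*(-16) = 192)
√(U + O) = √(-93 + 192) = √99 = 3*√11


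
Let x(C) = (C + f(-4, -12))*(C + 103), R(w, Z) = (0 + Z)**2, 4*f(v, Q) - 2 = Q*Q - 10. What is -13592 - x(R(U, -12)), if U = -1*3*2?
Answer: -57558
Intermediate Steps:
U = -6 (U = -3*2 = -6)
f(v, Q) = -2 + Q**2/4 (f(v, Q) = 1/2 + (Q*Q - 10)/4 = 1/2 + (Q**2 - 10)/4 = 1/2 + (-10 + Q**2)/4 = 1/2 + (-5/2 + Q**2/4) = -2 + Q**2/4)
R(w, Z) = Z**2
x(C) = (34 + C)*(103 + C) (x(C) = (C + (-2 + (1/4)*(-12)**2))*(C + 103) = (C + (-2 + (1/4)*144))*(103 + C) = (C + (-2 + 36))*(103 + C) = (C + 34)*(103 + C) = (34 + C)*(103 + C))
-13592 - x(R(U, -12)) = -13592 - (3502 + ((-12)**2)**2 + 137*(-12)**2) = -13592 - (3502 + 144**2 + 137*144) = -13592 - (3502 + 20736 + 19728) = -13592 - 1*43966 = -13592 - 43966 = -57558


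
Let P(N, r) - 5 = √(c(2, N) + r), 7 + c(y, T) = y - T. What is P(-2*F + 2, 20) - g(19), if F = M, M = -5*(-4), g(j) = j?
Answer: -14 + √53 ≈ -6.7199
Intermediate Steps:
c(y, T) = -7 + y - T (c(y, T) = -7 + (y - T) = -7 + y - T)
M = 20
F = 20
P(N, r) = 5 + √(-5 + r - N) (P(N, r) = 5 + √((-7 + 2 - N) + r) = 5 + √((-5 - N) + r) = 5 + √(-5 + r - N))
P(-2*F + 2, 20) - g(19) = (5 + √(-5 + 20 - (-2*20 + 2))) - 1*19 = (5 + √(-5 + 20 - (-40 + 2))) - 19 = (5 + √(-5 + 20 - 1*(-38))) - 19 = (5 + √(-5 + 20 + 38)) - 19 = (5 + √53) - 19 = -14 + √53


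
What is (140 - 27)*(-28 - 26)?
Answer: -6102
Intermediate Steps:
(140 - 27)*(-28 - 26) = 113*(-54) = -6102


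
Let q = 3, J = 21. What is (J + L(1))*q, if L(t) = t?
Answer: 66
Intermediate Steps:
(J + L(1))*q = (21 + 1)*3 = 22*3 = 66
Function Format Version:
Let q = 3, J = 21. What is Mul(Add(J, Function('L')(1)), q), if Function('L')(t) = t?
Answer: 66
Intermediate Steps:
Mul(Add(J, Function('L')(1)), q) = Mul(Add(21, 1), 3) = Mul(22, 3) = 66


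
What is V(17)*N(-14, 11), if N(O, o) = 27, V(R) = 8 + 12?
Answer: 540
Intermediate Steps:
V(R) = 20
V(17)*N(-14, 11) = 20*27 = 540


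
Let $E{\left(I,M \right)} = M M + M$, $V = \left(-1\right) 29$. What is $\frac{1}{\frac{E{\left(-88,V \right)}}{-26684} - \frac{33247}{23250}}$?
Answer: $- \frac{22157250}{32358641} \approx -0.68474$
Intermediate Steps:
$V = -29$
$E{\left(I,M \right)} = M + M^{2}$ ($E{\left(I,M \right)} = M^{2} + M = M + M^{2}$)
$\frac{1}{\frac{E{\left(-88,V \right)}}{-26684} - \frac{33247}{23250}} = \frac{1}{\frac{\left(-29\right) \left(1 - 29\right)}{-26684} - \frac{33247}{23250}} = \frac{1}{\left(-29\right) \left(-28\right) \left(- \frac{1}{26684}\right) - \frac{33247}{23250}} = \frac{1}{812 \left(- \frac{1}{26684}\right) - \frac{33247}{23250}} = \frac{1}{- \frac{29}{953} - \frac{33247}{23250}} = \frac{1}{- \frac{32358641}{22157250}} = - \frac{22157250}{32358641}$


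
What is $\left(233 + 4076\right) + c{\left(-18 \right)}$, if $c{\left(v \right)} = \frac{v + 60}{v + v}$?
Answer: $\frac{25847}{6} \approx 4307.8$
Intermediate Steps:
$c{\left(v \right)} = \frac{60 + v}{2 v}$
$\left(233 + 4076\right) + c{\left(-18 \right)} = \left(233 + 4076\right) + \frac{60 - 18}{2 \left(-18\right)} = 4309 + \frac{1}{2} \left(- \frac{1}{18}\right) 42 = 4309 - \frac{7}{6} = \frac{25847}{6}$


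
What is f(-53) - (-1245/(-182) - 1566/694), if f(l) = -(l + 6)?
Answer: 2678729/63154 ≈ 42.416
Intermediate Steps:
f(l) = -6 - l (f(l) = -(6 + l) = -6 - l)
f(-53) - (-1245/(-182) - 1566/694) = (-6 - 1*(-53)) - (-1245/(-182) - 1566/694) = (-6 + 53) - (-1245*(-1/182) - 1566*1/694) = 47 - (1245/182 - 783/347) = 47 - 1*289509/63154 = 47 - 289509/63154 = 2678729/63154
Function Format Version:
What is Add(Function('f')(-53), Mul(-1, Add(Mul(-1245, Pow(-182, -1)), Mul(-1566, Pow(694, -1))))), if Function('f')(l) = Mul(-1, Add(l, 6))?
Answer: Rational(2678729, 63154) ≈ 42.416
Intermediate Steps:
Function('f')(l) = Add(-6, Mul(-1, l)) (Function('f')(l) = Mul(-1, Add(6, l)) = Add(-6, Mul(-1, l)))
Add(Function('f')(-53), Mul(-1, Add(Mul(-1245, Pow(-182, -1)), Mul(-1566, Pow(694, -1))))) = Add(Add(-6, Mul(-1, -53)), Mul(-1, Add(Mul(-1245, Pow(-182, -1)), Mul(-1566, Pow(694, -1))))) = Add(Add(-6, 53), Mul(-1, Add(Mul(-1245, Rational(-1, 182)), Mul(-1566, Rational(1, 694))))) = Add(47, Mul(-1, Add(Rational(1245, 182), Rational(-783, 347)))) = Add(47, Mul(-1, Rational(289509, 63154))) = Add(47, Rational(-289509, 63154)) = Rational(2678729, 63154)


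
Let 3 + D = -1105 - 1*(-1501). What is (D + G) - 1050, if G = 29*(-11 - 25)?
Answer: -1701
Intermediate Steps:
D = 393 (D = -3 + (-1105 - 1*(-1501)) = -3 + (-1105 + 1501) = -3 + 396 = 393)
G = -1044 (G = 29*(-36) = -1044)
(D + G) - 1050 = (393 - 1044) - 1050 = -651 - 1050 = -1701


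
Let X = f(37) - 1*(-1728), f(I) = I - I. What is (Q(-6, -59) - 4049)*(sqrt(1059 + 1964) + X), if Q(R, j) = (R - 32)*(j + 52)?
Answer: -6537024 - 3783*sqrt(3023) ≈ -6.7450e+6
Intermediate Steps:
Q(R, j) = (-32 + R)*(52 + j)
f(I) = 0
X = 1728 (X = 0 - 1*(-1728) = 0 + 1728 = 1728)
(Q(-6, -59) - 4049)*(sqrt(1059 + 1964) + X) = ((-1664 - 32*(-59) + 52*(-6) - 6*(-59)) - 4049)*(sqrt(1059 + 1964) + 1728) = ((-1664 + 1888 - 312 + 354) - 4049)*(sqrt(3023) + 1728) = (266 - 4049)*(1728 + sqrt(3023)) = -3783*(1728 + sqrt(3023)) = -6537024 - 3783*sqrt(3023)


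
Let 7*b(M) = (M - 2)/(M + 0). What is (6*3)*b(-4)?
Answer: 27/7 ≈ 3.8571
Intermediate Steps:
b(M) = (-2 + M)/(7*M) (b(M) = ((M - 2)/(M + 0))/7 = ((-2 + M)/M)/7 = (-2 + M)/(7*M))
(6*3)*b(-4) = (6*3)*((⅐)*(-2 - 4)/(-4)) = 18*((⅐)*(-¼)*(-6)) = 18*(3/14) = 27/7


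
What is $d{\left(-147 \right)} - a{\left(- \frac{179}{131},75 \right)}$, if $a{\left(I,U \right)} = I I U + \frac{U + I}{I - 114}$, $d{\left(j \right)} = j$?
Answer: $- \frac{10611029120}{37050599} \approx -286.39$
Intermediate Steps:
$a{\left(I,U \right)} = U I^{2} + \frac{I + U}{-114 + I}$ ($a{\left(I,U \right)} = I^{2} U + \frac{I + U}{-114 + I} = U I^{2} + \frac{I + U}{-114 + I}$)
$d{\left(-147 \right)} - a{\left(- \frac{179}{131},75 \right)} = -147 - \frac{- \frac{179}{131} + 75 + 75 \left(- \frac{179}{131}\right)^{3} - 8550 \left(- \frac{179}{131}\right)^{2}}{-114 - \frac{179}{131}} = -147 - \frac{- \frac{179}{131} + 75 + 75 \left(- \frac{5735339}{2248091}\right) - 8550 \cdot \frac{32041}{17161}}{- \frac{15113}{131}} = -147 - - \frac{131 \left(- \frac{179}{131} + 75 - \frac{430150425}{2248091} - \frac{273950550}{17161}\right)}{15113} = -147 - \left(- \frac{131}{15113}\right) \left(- \frac{36152137469}{2248091}\right) = -147 - \frac{5164591067}{37050599} = - \frac{10611029120}{37050599}$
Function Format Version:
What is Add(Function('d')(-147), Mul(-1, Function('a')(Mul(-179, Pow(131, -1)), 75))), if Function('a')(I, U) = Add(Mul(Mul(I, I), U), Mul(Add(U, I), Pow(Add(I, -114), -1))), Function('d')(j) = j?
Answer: Rational(-10611029120, 37050599) ≈ -286.39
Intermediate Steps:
Function('a')(I, U) = Add(Mul(U, Pow(I, 2)), Mul(Pow(Add(-114, I), -1), Add(I, U))) (Function('a')(I, U) = Add(Mul(Pow(I, 2), U), Mul(Add(I, U), Pow(Add(-114, I), -1))) = Add(Mul(U, Pow(I, 2)), Mul(Pow(Add(-114, I), -1), Add(I, U))))
Add(Function('d')(-147), Mul(-1, Function('a')(Mul(-179, Pow(131, -1)), 75))) = Add(-147, Mul(-1, Mul(Pow(Add(-114, Mul(-179, Pow(131, -1))), -1), Add(Mul(-179, Pow(131, -1)), 75, Mul(75, Pow(Mul(-179, Pow(131, -1)), 3)), Mul(-114, 75, Pow(Mul(-179, Pow(131, -1)), 2)))))) = Add(-147, Mul(-1, Mul(Pow(Add(-114, Mul(-179, Rational(1, 131))), -1), Add(Mul(-179, Rational(1, 131)), 75, Mul(75, Pow(Mul(-179, Rational(1, 131)), 3)), Mul(-114, 75, Pow(Mul(-179, Rational(1, 131)), 2)))))) = Add(-147, Mul(-1, Mul(Pow(Add(-114, Rational(-179, 131)), -1), Add(Rational(-179, 131), 75, Mul(75, Pow(Rational(-179, 131), 3)), Mul(-114, 75, Pow(Rational(-179, 131), 2)))))) = Add(-147, Mul(-1, Mul(Pow(Rational(-15113, 131), -1), Add(Rational(-179, 131), 75, Mul(75, Rational(-5735339, 2248091)), Mul(-114, 75, Rational(32041, 17161)))))) = Add(-147, Mul(-1, Mul(Rational(-131, 15113), Add(Rational(-179, 131), 75, Rational(-430150425, 2248091), Rational(-273950550, 17161))))) = Add(-147, Mul(-1, Mul(Rational(-131, 15113), Rational(-36152137469, 2248091)))) = Add(-147, Mul(-1, Rational(5164591067, 37050599))) = Add(-147, Rational(-5164591067, 37050599)) = Rational(-10611029120, 37050599)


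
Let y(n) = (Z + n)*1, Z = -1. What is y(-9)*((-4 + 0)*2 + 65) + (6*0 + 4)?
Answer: -566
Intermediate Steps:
y(n) = -1 + n (y(n) = (-1 + n)*1 = -1 + n)
y(-9)*((-4 + 0)*2 + 65) + (6*0 + 4) = (-1 - 9)*((-4 + 0)*2 + 65) + (6*0 + 4) = -10*(-4*2 + 65) + (0 + 4) = -10*(-8 + 65) + 4 = -10*57 + 4 = -570 + 4 = -566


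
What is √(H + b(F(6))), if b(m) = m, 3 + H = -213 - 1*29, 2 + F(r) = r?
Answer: I*√241 ≈ 15.524*I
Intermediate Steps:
F(r) = -2 + r
H = -245 (H = -3 + (-213 - 1*29) = -3 + (-213 - 29) = -3 - 242 = -245)
√(H + b(F(6))) = √(-245 + (-2 + 6)) = √(-245 + 4) = √(-241) = I*√241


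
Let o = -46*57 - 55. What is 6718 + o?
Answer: 4041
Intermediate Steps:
o = -2677 (o = -2622 - 55 = -2677)
6718 + o = 6718 - 2677 = 4041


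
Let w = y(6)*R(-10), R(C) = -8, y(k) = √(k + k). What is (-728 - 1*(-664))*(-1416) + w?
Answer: 90624 - 16*√3 ≈ 90596.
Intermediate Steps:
y(k) = √2*√k (y(k) = √(2*k) = √2*√k)
w = -16*√3 (w = (√2*√6)*(-8) = (2*√3)*(-8) = -16*√3 ≈ -27.713)
(-728 - 1*(-664))*(-1416) + w = (-728 - 1*(-664))*(-1416) - 16*√3 = (-728 + 664)*(-1416) - 16*√3 = -64*(-1416) - 16*√3 = 90624 - 16*√3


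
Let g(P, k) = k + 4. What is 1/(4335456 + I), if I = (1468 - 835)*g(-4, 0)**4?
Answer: 1/4497504 ≈ 2.2235e-7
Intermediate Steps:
g(P, k) = 4 + k
I = 162048 (I = (1468 - 835)*(4 + 0)**4 = 633*4**4 = 633*256 = 162048)
1/(4335456 + I) = 1/(4335456 + 162048) = 1/4497504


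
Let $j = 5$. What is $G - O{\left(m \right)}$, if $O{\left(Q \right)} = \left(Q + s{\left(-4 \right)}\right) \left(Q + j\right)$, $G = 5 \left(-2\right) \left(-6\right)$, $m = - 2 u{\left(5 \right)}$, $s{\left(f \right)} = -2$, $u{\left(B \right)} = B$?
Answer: $0$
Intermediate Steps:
$m = -10$ ($m = \left(-2\right) 5 = -10$)
$G = 60$ ($G = \left(-10\right) \left(-6\right) = 60$)
$O{\left(Q \right)} = \left(-2 + Q\right) \left(5 + Q\right)$ ($O{\left(Q \right)} = \left(Q - 2\right) \left(Q + 5\right) = \left(-2 + Q\right) \left(5 + Q\right)$)
$G - O{\left(m \right)} = 60 - \left(-10 + \left(-10\right)^{2} + 3 \left(-10\right)\right) = 60 - \left(-10 + 100 - 30\right) = 60 - 60 = 0$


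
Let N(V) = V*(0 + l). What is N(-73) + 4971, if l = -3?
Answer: 5190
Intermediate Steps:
N(V) = -3*V (N(V) = V*(0 - 3) = V*(-3) = -3*V)
N(-73) + 4971 = -3*(-73) + 4971 = 219 + 4971 = 5190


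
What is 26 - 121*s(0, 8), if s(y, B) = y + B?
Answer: -942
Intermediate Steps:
s(y, B) = B + y
26 - 121*s(0, 8) = 26 - 121*(8 + 0) = 26 - 121*8 = 26 - 968 = -942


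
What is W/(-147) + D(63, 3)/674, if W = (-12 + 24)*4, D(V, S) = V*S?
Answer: -1523/33026 ≈ -0.046115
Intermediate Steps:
D(V, S) = S*V
W = 48 (W = 12*4 = 48)
W/(-147) + D(63, 3)/674 = 48/(-147) + (3*63)/674 = 48*(-1/147) + 189*(1/674) = -16/49 + 189/674 = -1523/33026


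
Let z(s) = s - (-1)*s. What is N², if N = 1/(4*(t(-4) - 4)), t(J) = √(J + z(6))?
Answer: 1/(64*(2 - √2)²) ≈ 0.045535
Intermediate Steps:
z(s) = 2*s (z(s) = s + s = 2*s)
t(J) = √(12 + J) (t(J) = √(J + 2*6) = √(J + 12) = √(12 + J))
N = 1/(-16 + 8*√2) (N = 1/(4*(√(12 - 4) - 4)) = 1/(4*(√8 - 4)) = 1/(4*(2*√2 - 4)) = 1/(4*(-4 + 2*√2)) = 1/(-16 + 8*√2) ≈ -0.21339)
N² = (-⅛ - √2/16)²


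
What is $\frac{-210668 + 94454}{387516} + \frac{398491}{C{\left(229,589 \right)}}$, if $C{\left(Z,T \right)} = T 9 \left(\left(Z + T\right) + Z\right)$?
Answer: $- \frac{81763857517}{358461794142} \approx -0.2281$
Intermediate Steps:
$C{\left(Z,T \right)} = 9 T \left(T + 2 Z\right)$ ($C{\left(Z,T \right)} = 9 T \left(\left(T + Z\right) + Z\right) = 9 T \left(T + 2 Z\right)$)
$\frac{-210668 + 94454}{387516} + \frac{398491}{C{\left(229,589 \right)}} = \frac{-210668 + 94454}{387516} + \frac{398491}{9 \cdot 589 \left(589 + 2 \cdot 229\right)} = \left(-116214\right) \frac{1}{387516} + \frac{398491}{9 \cdot 589 \left(589 + 458\right)} = - \frac{19369}{64586} + \frac{398491}{9 \cdot 589 \cdot 1047} = - \frac{19369}{64586} + \frac{398491}{5550147} = - \frac{81763857517}{358461794142}$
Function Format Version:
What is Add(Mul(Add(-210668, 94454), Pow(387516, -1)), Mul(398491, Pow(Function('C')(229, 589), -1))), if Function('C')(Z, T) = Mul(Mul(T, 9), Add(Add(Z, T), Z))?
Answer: Rational(-81763857517, 358461794142) ≈ -0.22810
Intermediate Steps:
Function('C')(Z, T) = Mul(9, T, Add(T, Mul(2, Z))) (Function('C')(Z, T) = Mul(Mul(9, T), Add(Add(T, Z), Z)) = Mul(Mul(9, T), Add(T, Mul(2, Z))) = Mul(9, T, Add(T, Mul(2, Z))))
Add(Mul(Add(-210668, 94454), Pow(387516, -1)), Mul(398491, Pow(Function('C')(229, 589), -1))) = Add(Mul(Add(-210668, 94454), Pow(387516, -1)), Mul(398491, Pow(Mul(9, 589, Add(589, Mul(2, 229))), -1))) = Add(Mul(-116214, Rational(1, 387516)), Mul(398491, Pow(Mul(9, 589, Add(589, 458)), -1))) = Add(Rational(-19369, 64586), Mul(398491, Pow(Mul(9, 589, 1047), -1))) = Add(Rational(-19369, 64586), Mul(398491, Pow(5550147, -1))) = Add(Rational(-19369, 64586), Mul(398491, Rational(1, 5550147))) = Add(Rational(-19369, 64586), Rational(398491, 5550147)) = Rational(-81763857517, 358461794142)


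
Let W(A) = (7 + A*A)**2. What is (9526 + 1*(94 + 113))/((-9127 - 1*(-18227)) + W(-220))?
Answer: 9733/2343246749 ≈ 4.1536e-6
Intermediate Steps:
W(A) = (7 + A**2)**2
(9526 + 1*(94 + 113))/((-9127 - 1*(-18227)) + W(-220)) = (9526 + 1*(94 + 113))/((-9127 - 1*(-18227)) + (7 + (-220)**2)**2) = (9526 + 1*207)/((-9127 + 18227) + (7 + 48400)**2) = (9526 + 207)/(9100 + 48407**2) = 9733/(9100 + 2343237649) = 9733/2343246749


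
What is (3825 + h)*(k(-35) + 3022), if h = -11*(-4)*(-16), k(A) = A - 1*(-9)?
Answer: 9350516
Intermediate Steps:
k(A) = 9 + A (k(A) = A + 9 = 9 + A)
h = -704 (h = 44*(-16) = -704)
(3825 + h)*(k(-35) + 3022) = (3825 - 704)*((9 - 35) + 3022) = 3121*(-26 + 3022) = 3121*2996 = 9350516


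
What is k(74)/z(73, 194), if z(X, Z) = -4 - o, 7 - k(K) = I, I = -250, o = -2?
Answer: -257/2 ≈ -128.50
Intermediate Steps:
k(K) = 257 (k(K) = 7 - 1*(-250) = 7 + 250 = 257)
z(X, Z) = -2 (z(X, Z) = -4 - 1*(-2) = -4 + 2 = -2)
k(74)/z(73, 194) = 257/(-2) = 257*(-½) = -257/2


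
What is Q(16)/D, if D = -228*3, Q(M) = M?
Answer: -4/171 ≈ -0.023392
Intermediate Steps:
D = -684
Q(16)/D = 16/(-684) = 16*(-1/684) = -4/171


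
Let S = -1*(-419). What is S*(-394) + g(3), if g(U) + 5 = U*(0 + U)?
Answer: -165082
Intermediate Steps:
S = 419
g(U) = -5 + U² (g(U) = -5 + U*(0 + U) = -5 + U*U = -5 + U²)
S*(-394) + g(3) = 419*(-394) + (-5 + 3²) = -165086 + (-5 + 9) = -165086 + 4 = -165082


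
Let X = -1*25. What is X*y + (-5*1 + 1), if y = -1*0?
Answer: -4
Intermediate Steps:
X = -25
y = 0
X*y + (-5*1 + 1) = -25*0 + (-5*1 + 1) = 0 + (-5 + 1) = 0 - 4 = -4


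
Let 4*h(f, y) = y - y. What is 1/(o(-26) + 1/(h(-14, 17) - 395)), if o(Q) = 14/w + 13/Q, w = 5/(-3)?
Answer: -790/7033 ≈ -0.11233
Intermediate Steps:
w = -5/3 (w = 5*(-⅓) = -5/3 ≈ -1.6667)
h(f, y) = 0 (h(f, y) = (y - y)/4 = (¼)*0 = 0)
o(Q) = -42/5 + 13/Q (o(Q) = 14/(-5/3) + 13/Q = 14*(-⅗) + 13/Q = -42/5 + 13/Q)
1/(o(-26) + 1/(h(-14, 17) - 395)) = 1/((-42/5 + 13/(-26)) + 1/(0 - 395)) = 1/((-42/5 + 13*(-1/26)) + 1/(-395)) = 1/((-42/5 - ½) - 1/395) = 1/(-89/10 - 1/395) = 1/(-7033/790) = -790/7033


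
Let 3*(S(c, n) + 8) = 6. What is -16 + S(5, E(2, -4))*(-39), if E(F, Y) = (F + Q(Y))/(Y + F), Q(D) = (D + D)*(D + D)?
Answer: 218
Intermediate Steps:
Q(D) = 4*D² (Q(D) = (2*D)*(2*D) = 4*D²)
E(F, Y) = (F + 4*Y²)/(F + Y) (E(F, Y) = (F + 4*Y²)/(Y + F) = (F + 4*Y²)/(F + Y))
S(c, n) = -6 (S(c, n) = -8 + (⅓)*6 = -8 + 2 = -6)
-16 + S(5, E(2, -4))*(-39) = -16 - 6*(-39) = -16 + 234 = 218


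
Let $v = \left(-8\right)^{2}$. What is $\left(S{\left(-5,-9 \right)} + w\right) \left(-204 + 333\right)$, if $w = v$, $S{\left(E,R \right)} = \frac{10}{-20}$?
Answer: $\frac{16383}{2} \approx 8191.5$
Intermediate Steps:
$S{\left(E,R \right)} = - \frac{1}{2}$ ($S{\left(E,R \right)} = 10 \left(- \frac{1}{20}\right) = - \frac{1}{2}$)
$v = 64$
$w = 64$
$\left(S{\left(-5,-9 \right)} + w\right) \left(-204 + 333\right) = \left(- \frac{1}{2} + 64\right) \left(-204 + 333\right) = \frac{127}{2} \cdot 129 = \frac{16383}{2}$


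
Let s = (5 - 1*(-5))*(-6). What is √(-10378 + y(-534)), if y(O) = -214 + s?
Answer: 2*I*√2663 ≈ 103.21*I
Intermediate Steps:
s = -60 (s = (5 + 5)*(-6) = 10*(-6) = -60)
y(O) = -274 (y(O) = -214 - 60 = -274)
√(-10378 + y(-534)) = √(-10378 - 274) = √(-10652) = 2*I*√2663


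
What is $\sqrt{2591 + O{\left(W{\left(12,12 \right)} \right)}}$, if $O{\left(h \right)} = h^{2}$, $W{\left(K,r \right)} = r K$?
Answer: $\sqrt{23327} \approx 152.73$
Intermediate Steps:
$W{\left(K,r \right)} = K r$
$\sqrt{2591 + O{\left(W{\left(12,12 \right)} \right)}} = \sqrt{2591 + \left(12 \cdot 12\right)^{2}} = \sqrt{2591 + 144^{2}} = \sqrt{2591 + 20736} = \sqrt{23327}$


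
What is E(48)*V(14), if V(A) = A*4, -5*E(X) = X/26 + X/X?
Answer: -2072/65 ≈ -31.877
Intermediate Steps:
E(X) = -⅕ - X/130 (E(X) = -(X/26 + X/X)/5 = -(X*(1/26) + 1)/5 = -(X/26 + 1)/5 = -(1 + X/26)/5 = -⅕ - X/130)
V(A) = 4*A
E(48)*V(14) = (-⅕ - 1/130*48)*(4*14) = (-⅕ - 24/65)*56 = -37/65*56 = -2072/65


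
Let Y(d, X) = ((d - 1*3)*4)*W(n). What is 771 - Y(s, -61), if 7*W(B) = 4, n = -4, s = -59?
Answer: 6389/7 ≈ 912.71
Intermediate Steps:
W(B) = 4/7 (W(B) = (1/7)*4 = 4/7)
Y(d, X) = -48/7 + 16*d/7 (Y(d, X) = ((d - 1*3)*4)*(4/7) = ((d - 3)*4)*(4/7) = ((-3 + d)*4)*(4/7) = (-12 + 4*d)*(4/7) = -48/7 + 16*d/7)
771 - Y(s, -61) = 771 - (-48/7 + (16/7)*(-59)) = 771 - (-48/7 - 944/7) = 771 - 1*(-992/7) = 771 + 992/7 = 6389/7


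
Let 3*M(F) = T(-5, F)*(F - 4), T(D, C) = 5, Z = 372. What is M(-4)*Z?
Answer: -4960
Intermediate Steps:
M(F) = -20/3 + 5*F/3 (M(F) = (5*(F - 4))/3 = (5*(-4 + F))/3 = (-20 + 5*F)/3 = -20/3 + 5*F/3)
M(-4)*Z = (-20/3 + (5/3)*(-4))*372 = (-20/3 - 20/3)*372 = -40/3*372 = -4960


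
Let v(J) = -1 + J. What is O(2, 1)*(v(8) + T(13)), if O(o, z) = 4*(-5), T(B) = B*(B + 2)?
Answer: -4040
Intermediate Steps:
T(B) = B*(2 + B)
O(o, z) = -20
O(2, 1)*(v(8) + T(13)) = -20*((-1 + 8) + 13*(2 + 13)) = -20*(7 + 13*15) = -20*(7 + 195) = -20*202 = -4040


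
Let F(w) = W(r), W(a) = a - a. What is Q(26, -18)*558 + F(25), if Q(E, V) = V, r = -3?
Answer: -10044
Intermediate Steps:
W(a) = 0
F(w) = 0
Q(26, -18)*558 + F(25) = -18*558 + 0 = -10044 + 0 = -10044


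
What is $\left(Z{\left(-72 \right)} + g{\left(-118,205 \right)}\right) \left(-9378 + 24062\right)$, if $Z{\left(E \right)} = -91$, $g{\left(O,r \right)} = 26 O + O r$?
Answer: $-401592716$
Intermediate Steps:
$\left(Z{\left(-72 \right)} + g{\left(-118,205 \right)}\right) \left(-9378 + 24062\right) = \left(-91 - 118 \left(26 + 205\right)\right) \left(-9378 + 24062\right) = \left(-91 - 27258\right) 14684 = \left(-27349\right) 14684 = -401592716$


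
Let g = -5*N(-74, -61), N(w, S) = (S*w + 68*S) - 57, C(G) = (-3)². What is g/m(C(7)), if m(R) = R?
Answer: -515/3 ≈ -171.67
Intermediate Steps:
C(G) = 9
N(w, S) = -57 + 68*S + S*w (N(w, S) = (68*S + S*w) - 57 = -57 + 68*S + S*w)
g = -1545 (g = -5*(-57 + 68*(-61) - 61*(-74)) = -5*(-57 - 4148 + 4514) = -5*309 = -1545)
g/m(C(7)) = -1545/9 = -1545*⅑ = -515/3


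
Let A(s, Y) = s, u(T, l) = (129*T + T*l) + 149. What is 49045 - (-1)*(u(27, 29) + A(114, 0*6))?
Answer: 53574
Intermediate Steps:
u(T, l) = 149 + 129*T + T*l
49045 - (-1)*(u(27, 29) + A(114, 0*6)) = 49045 - (-1)*((149 + 129*27 + 27*29) + 114) = 49045 - (-1)*((149 + 3483 + 783) + 114) = 49045 - (-1)*(4415 + 114) = 49045 - (-1)*4529 = 49045 - 1*(-4529) = 49045 + 4529 = 53574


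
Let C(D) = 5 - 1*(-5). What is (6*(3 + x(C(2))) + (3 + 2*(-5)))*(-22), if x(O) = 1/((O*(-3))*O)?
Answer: -6039/25 ≈ -241.56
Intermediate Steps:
C(D) = 10 (C(D) = 5 + 5 = 10)
x(O) = -1/(3*O**2) (x(O) = 1/((-3*O)*O) = 1/(-3*O**2) = -1/(3*O**2))
(6*(3 + x(C(2))) + (3 + 2*(-5)))*(-22) = (6*(3 - 1/3/10**2) + (3 + 2*(-5)))*(-22) = (6*(3 - 1/3*1/100) + (3 - 10))*(-22) = (6*(3 - 1/300) - 7)*(-22) = (6*(899/300) - 7)*(-22) = (899/50 - 7)*(-22) = (549/50)*(-22) = -6039/25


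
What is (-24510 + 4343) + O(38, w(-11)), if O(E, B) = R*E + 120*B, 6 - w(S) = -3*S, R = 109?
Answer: -19265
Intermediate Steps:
w(S) = 6 + 3*S (w(S) = 6 - (-3)*S = 6 + 3*S)
O(E, B) = 109*E + 120*B
(-24510 + 4343) + O(38, w(-11)) = (-24510 + 4343) + (109*38 + 120*(6 + 3*(-11))) = -20167 + (4142 + 120*(6 - 33)) = -20167 + (4142 + 120*(-27)) = -20167 + (4142 - 3240) = -20167 + 902 = -19265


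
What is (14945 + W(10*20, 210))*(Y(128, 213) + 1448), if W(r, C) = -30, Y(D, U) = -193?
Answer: 18718325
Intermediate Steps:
(14945 + W(10*20, 210))*(Y(128, 213) + 1448) = (14945 - 30)*(-193 + 1448) = 14915*1255 = 18718325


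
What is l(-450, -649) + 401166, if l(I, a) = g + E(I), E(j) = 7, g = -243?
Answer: 400930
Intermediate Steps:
l(I, a) = -236 (l(I, a) = -243 + 7 = -236)
l(-450, -649) + 401166 = -236 + 401166 = 400930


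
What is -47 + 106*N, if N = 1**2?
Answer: 59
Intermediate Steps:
N = 1
-47 + 106*N = -47 + 106*1 = -47 + 106 = 59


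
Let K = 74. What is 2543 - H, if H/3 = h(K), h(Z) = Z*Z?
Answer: -13885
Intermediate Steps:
h(Z) = Z**2
H = 16428 (H = 3*74**2 = 3*5476 = 16428)
2543 - H = 2543 - 1*16428 = 2543 - 16428 = -13885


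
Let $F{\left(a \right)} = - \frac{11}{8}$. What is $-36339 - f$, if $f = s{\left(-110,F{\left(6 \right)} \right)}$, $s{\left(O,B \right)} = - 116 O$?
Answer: $-49099$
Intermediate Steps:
$F{\left(a \right)} = - \frac{11}{8}$ ($F{\left(a \right)} = \left(-11\right) \frac{1}{8} = - \frac{11}{8}$)
$f = 12760$ ($f = \left(-116\right) \left(-110\right) = 12760$)
$-36339 - f = -36339 - 12760 = -49099$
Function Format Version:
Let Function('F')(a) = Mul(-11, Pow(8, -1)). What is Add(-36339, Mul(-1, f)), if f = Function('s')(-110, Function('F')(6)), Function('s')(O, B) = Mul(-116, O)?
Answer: -49099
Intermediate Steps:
Function('F')(a) = Rational(-11, 8) (Function('F')(a) = Mul(-11, Rational(1, 8)) = Rational(-11, 8))
f = 12760 (f = Mul(-116, -110) = 12760)
Add(-36339, Mul(-1, f)) = Add(-36339, Mul(-1, 12760)) = Add(-36339, -12760) = -49099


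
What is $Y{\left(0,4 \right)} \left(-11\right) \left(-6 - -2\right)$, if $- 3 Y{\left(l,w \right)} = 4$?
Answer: $- \frac{176}{3} \approx -58.667$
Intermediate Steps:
$Y{\left(l,w \right)} = - \frac{4}{3}$ ($Y{\left(l,w \right)} = \left(- \frac{1}{3}\right) 4 = - \frac{4}{3}$)
$Y{\left(0,4 \right)} \left(-11\right) \left(-6 - -2\right) = \left(- \frac{4}{3}\right) \left(-11\right) \left(-6 - -2\right) = \frac{44 \left(-6 + 2\right)}{3} = \frac{44}{3} \left(-4\right) = - \frac{176}{3}$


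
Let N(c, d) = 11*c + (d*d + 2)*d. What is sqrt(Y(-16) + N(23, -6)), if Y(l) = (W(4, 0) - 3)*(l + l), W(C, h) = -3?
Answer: sqrt(217) ≈ 14.731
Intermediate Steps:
N(c, d) = 11*c + d*(2 + d**2) (N(c, d) = 11*c + (d**2 + 2)*d = 11*c + (2 + d**2)*d = 11*c + d*(2 + d**2))
Y(l) = -12*l (Y(l) = (-3 - 3)*(l + l) = -12*l)
sqrt(Y(-16) + N(23, -6)) = sqrt(-12*(-16) + ((-6)**3 + 2*(-6) + 11*23)) = sqrt(192 + (-216 - 12 + 253)) = sqrt(192 + 25) = sqrt(217)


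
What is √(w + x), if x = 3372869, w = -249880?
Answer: √3122989 ≈ 1767.2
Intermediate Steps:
√(w + x) = √(-249880 + 3372869) = √3122989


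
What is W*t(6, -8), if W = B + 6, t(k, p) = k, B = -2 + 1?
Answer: 30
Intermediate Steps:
B = -1
W = 5 (W = -1 + 6 = 5)
W*t(6, -8) = 5*6 = 30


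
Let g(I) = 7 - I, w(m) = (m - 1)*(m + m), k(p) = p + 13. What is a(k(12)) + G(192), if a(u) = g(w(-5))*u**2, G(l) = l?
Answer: -32933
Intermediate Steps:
k(p) = 13 + p
w(m) = 2*m*(-1 + m) (w(m) = (-1 + m)*(2*m) = 2*m*(-1 + m))
a(u) = -53*u**2 (a(u) = (7 - 2*(-5)*(-1 - 5))*u**2 = (7 - 2*(-5)*(-6))*u**2 = (7 - 1*60)*u**2 = (7 - 60)*u**2 = -53*u**2)
a(k(12)) + G(192) = -53*(13 + 12)**2 + 192 = -53*25**2 + 192 = -53*625 + 192 = -33125 + 192 = -32933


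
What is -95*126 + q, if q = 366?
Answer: -11604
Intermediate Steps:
-95*126 + q = -95*126 + 366 = -11970 + 366 = -11604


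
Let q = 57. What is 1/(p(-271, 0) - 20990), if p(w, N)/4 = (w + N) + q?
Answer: -1/21846 ≈ -4.5775e-5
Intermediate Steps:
p(w, N) = 228 + 4*N + 4*w (p(w, N) = 4*((w + N) + 57) = 4*((N + w) + 57) = 4*(57 + N + w) = 228 + 4*N + 4*w)
1/(p(-271, 0) - 20990) = 1/((228 + 4*0 + 4*(-271)) - 20990) = 1/((228 + 0 - 1084) - 20990) = 1/(-856 - 20990) = 1/(-21846) = -1/21846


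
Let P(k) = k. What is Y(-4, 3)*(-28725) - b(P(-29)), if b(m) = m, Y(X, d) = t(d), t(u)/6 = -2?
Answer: 344729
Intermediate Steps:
t(u) = -12 (t(u) = 6*(-2) = -12)
Y(X, d) = -12
Y(-4, 3)*(-28725) - b(P(-29)) = -12*(-28725) - 1*(-29) = 344700 + 29 = 344729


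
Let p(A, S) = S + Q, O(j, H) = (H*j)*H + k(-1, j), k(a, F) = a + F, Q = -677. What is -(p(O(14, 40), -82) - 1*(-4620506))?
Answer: -4619747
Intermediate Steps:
k(a, F) = F + a
O(j, H) = -1 + j + j*H² (O(j, H) = (H*j)*H + (j - 1) = j*H² + (-1 + j) = -1 + j + j*H²)
p(A, S) = -677 + S (p(A, S) = S - 677 = -677 + S)
-(p(O(14, 40), -82) - 1*(-4620506)) = -((-677 - 82) - 1*(-4620506)) = -(-759 + 4620506) = -1*4619747 = -4619747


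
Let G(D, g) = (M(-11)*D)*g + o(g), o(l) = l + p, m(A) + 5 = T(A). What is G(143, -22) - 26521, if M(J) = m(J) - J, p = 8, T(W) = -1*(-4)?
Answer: -57995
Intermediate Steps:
T(W) = 4
m(A) = -1 (m(A) = -5 + 4 = -1)
o(l) = 8 + l (o(l) = l + 8 = 8 + l)
M(J) = -1 - J
G(D, g) = 8 + g + 10*D*g (G(D, g) = ((-1 - 1*(-11))*D)*g + (8 + g) = ((-1 + 11)*D)*g + (8 + g) = (10*D)*g + (8 + g) = 10*D*g + (8 + g) = 8 + g + 10*D*g)
G(143, -22) - 26521 = (8 - 22 + 10*143*(-22)) - 26521 = (8 - 22 - 31460) - 26521 = -31474 - 26521 = -57995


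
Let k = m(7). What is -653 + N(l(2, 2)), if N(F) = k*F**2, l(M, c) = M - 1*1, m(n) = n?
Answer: -646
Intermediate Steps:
k = 7
l(M, c) = -1 + M (l(M, c) = M - 1 = -1 + M)
N(F) = 7*F**2
-653 + N(l(2, 2)) = -653 + 7*(-1 + 2)**2 = -653 + 7*1**2 = -653 + 7*1 = -653 + 7 = -646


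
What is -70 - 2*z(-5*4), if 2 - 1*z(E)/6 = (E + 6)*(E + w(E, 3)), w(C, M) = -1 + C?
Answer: 6794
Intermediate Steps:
z(E) = 12 - 6*(-1 + 2*E)*(6 + E) (z(E) = 12 - 6*(E + 6)*(E + (-1 + E)) = 12 - 6*(6 + E)*(-1 + 2*E) = 12 - 6*(-1 + 2*E)*(6 + E))
-70 - 2*z(-5*4) = -70 - 2*(48 - (-330)*4 - 12*(-5*4)**2) = -70 - 2*(48 - 66*(-20) - 12*(-20)**2) = -70 - 2*(48 + 1320 - 12*400) = -70 - 2*(48 + 1320 - 4800) = -70 - 2*(-3432) = -70 + 6864 = 6794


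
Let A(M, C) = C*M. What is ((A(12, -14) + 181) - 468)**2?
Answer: 207025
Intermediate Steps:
((A(12, -14) + 181) - 468)**2 = ((-14*12 + 181) - 468)**2 = ((-168 + 181) - 468)**2 = (13 - 468)**2 = (-455)**2 = 207025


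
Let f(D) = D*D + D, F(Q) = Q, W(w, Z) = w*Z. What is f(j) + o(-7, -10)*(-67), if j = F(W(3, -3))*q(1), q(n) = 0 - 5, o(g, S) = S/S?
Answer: 2003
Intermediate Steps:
o(g, S) = 1
W(w, Z) = Z*w
q(n) = -5
j = 45 (j = -3*3*(-5) = -9*(-5) = 45)
f(D) = D + D**2 (f(D) = D**2 + D = D + D**2)
f(j) + o(-7, -10)*(-67) = 45*(1 + 45) + 1*(-67) = 45*46 - 67 = 2070 - 67 = 2003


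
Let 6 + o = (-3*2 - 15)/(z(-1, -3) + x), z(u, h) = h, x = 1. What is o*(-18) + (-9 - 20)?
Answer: -110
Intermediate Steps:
o = 9/2 (o = -6 + (-3*2 - 15)/(-3 + 1) = -6 + (-6 - 15)/(-2) = -6 - 21*(-½) = -6 + 21/2 = 9/2 ≈ 4.5000)
o*(-18) + (-9 - 20) = (9/2)*(-18) + (-9 - 20) = -81 - 29 = -110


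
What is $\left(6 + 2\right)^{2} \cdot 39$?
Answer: $2496$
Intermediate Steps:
$\left(6 + 2\right)^{2} \cdot 39 = 8^{2} \cdot 39 = 64 \cdot 39 = 2496$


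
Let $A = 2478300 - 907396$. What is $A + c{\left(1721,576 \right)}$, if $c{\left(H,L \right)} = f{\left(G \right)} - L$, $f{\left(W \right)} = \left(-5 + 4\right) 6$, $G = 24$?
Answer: $1570322$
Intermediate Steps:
$f{\left(W \right)} = -6$ ($f{\left(W \right)} = \left(-1\right) 6 = -6$)
$c{\left(H,L \right)} = -6 - L$
$A = 1570904$
$A + c{\left(1721,576 \right)} = 1570904 - 582 = 1570322$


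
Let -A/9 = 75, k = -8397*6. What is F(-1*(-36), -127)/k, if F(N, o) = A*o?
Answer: -3175/1866 ≈ -1.7015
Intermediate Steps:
k = -50382
A = -675 (A = -9*75 = -675)
F(N, o) = -675*o
F(-1*(-36), -127)/k = -675*(-127)/(-50382) = 85725*(-1/50382) = -3175/1866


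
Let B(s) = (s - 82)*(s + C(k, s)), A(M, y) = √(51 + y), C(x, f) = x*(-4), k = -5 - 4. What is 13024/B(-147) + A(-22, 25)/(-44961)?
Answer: 352/687 - 2*√19/44961 ≈ 0.51218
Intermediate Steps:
k = -9
C(x, f) = -4*x
B(s) = (-82 + s)*(36 + s) (B(s) = (s - 82)*(s - 4*(-9)) = (-82 + s)*(s + 36) = (-82 + s)*(36 + s))
13024/B(-147) + A(-22, 25)/(-44961) = 13024/(-2952 + (-147)² - 46*(-147)) + √(51 + 25)/(-44961) = 13024/(-2952 + 21609 + 6762) + √76*(-1/44961) = 13024/25419 + (2*√19)*(-1/44961) = 13024*(1/25419) - 2*√19/44961 = 352/687 - 2*√19/44961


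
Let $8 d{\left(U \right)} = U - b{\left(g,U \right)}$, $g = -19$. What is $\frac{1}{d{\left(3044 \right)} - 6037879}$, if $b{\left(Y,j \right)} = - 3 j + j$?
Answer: $- \frac{2}{12073475} \approx -1.6565 \cdot 10^{-7}$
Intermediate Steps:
$b{\left(Y,j \right)} = - 2 j$
$d{\left(U \right)} = \frac{3 U}{8}$ ($d{\left(U \right)} = \frac{U - - 2 U}{8} = \frac{U + 2 U}{8} = \frac{3 U}{8}$)
$\frac{1}{d{\left(3044 \right)} - 6037879} = \frac{1}{\frac{3}{8} \cdot 3044 - 6037879} = \frac{1}{\frac{2283}{2} - 6037879} = \frac{1}{- \frac{12073475}{2}} = - \frac{2}{12073475}$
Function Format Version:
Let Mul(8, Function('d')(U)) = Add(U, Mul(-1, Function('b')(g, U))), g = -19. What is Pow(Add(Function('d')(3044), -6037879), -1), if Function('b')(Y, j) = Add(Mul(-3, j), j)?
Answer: Rational(-2, 12073475) ≈ -1.6565e-7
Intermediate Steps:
Function('b')(Y, j) = Mul(-2, j)
Function('d')(U) = Mul(Rational(3, 8), U) (Function('d')(U) = Mul(Rational(1, 8), Add(U, Mul(-1, Mul(-2, U)))) = Mul(Rational(1, 8), Add(U, Mul(2, U))) = Mul(Rational(1, 8), Mul(3, U)) = Mul(Rational(3, 8), U))
Pow(Add(Function('d')(3044), -6037879), -1) = Pow(Add(Mul(Rational(3, 8), 3044), -6037879), -1) = Pow(Add(Rational(2283, 2), -6037879), -1) = Pow(Rational(-12073475, 2), -1) = Rational(-2, 12073475)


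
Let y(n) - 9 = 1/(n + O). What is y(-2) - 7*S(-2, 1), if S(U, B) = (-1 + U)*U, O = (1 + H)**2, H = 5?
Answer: -1121/34 ≈ -32.971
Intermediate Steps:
O = 36 (O = (1 + 5)**2 = 6**2 = 36)
S(U, B) = U*(-1 + U)
y(n) = 9 + 1/(36 + n) (y(n) = 9 + 1/(n + 36) = 9 + 1/(36 + n))
y(-2) - 7*S(-2, 1) = (325 + 9*(-2))/(36 - 2) - (-14)*(-1 - 2) = (325 - 18)/34 - (-14)*(-3) = (1/34)*307 - 7*6 = 307/34 - 42 = -1121/34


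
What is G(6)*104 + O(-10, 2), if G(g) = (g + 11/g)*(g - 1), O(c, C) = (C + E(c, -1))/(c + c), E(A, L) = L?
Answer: 244397/60 ≈ 4073.3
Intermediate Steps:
O(c, C) = (-1 + C)/(2*c) (O(c, C) = (C - 1)/(c + c) = (-1 + C)/((2*c)) = (-1 + C)*(1/(2*c)) = (-1 + C)/(2*c))
G(g) = (-1 + g)*(g + 11/g) (G(g) = (g + 11/g)*(-1 + g) = (-1 + g)*(g + 11/g))
G(6)*104 + O(-10, 2) = (11 + 6² - 1*6 - 11/6)*104 + (½)*(-1 + 2)/(-10) = (11 + 36 - 6 - 11*⅙)*104 + (½)*(-⅒)*1 = (11 + 36 - 6 - 11/6)*104 - 1/20 = (235/6)*104 - 1/20 = 12220/3 - 1/20 = 244397/60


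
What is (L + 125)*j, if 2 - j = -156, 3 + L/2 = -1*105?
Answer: -14378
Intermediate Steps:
L = -216 (L = -6 + 2*(-1*105) = -6 + 2*(-105) = -6 - 210 = -216)
j = 158 (j = 2 - 1*(-156) = 2 + 156 = 158)
(L + 125)*j = (-216 + 125)*158 = -91*158 = -14378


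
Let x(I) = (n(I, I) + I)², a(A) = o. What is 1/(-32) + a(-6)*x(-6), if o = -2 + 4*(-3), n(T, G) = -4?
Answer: -44801/32 ≈ -1400.0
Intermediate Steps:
o = -14 (o = -2 - 12 = -14)
a(A) = -14
x(I) = (-4 + I)²
1/(-32) + a(-6)*x(-6) = 1/(-32) - 14*(-4 - 6)² = -1/32 - 14*(-10)² = -1/32 - 14*100 = -1/32 - 1400 = -44801/32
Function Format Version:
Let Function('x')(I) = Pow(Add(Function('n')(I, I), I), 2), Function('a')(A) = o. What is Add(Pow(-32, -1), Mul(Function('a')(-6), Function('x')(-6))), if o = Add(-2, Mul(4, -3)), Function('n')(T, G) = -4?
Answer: Rational(-44801, 32) ≈ -1400.0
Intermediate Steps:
o = -14 (o = Add(-2, -12) = -14)
Function('a')(A) = -14
Function('x')(I) = Pow(Add(-4, I), 2)
Add(Pow(-32, -1), Mul(Function('a')(-6), Function('x')(-6))) = Add(Pow(-32, -1), Mul(-14, Pow(Add(-4, -6), 2))) = Add(Rational(-1, 32), Mul(-14, Pow(-10, 2))) = Add(Rational(-1, 32), Mul(-14, 100)) = Add(Rational(-1, 32), -1400) = Rational(-44801, 32)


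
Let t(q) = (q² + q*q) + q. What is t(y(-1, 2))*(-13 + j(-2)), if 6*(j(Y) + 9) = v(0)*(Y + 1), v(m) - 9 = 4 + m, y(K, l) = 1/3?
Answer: -725/54 ≈ -13.426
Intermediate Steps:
y(K, l) = ⅓
v(m) = 13 + m (v(m) = 9 + (4 + m) = 13 + m)
t(q) = q + 2*q² (t(q) = (q² + q²) + q = 2*q² + q = q + 2*q²)
j(Y) = -41/6 + 13*Y/6 (j(Y) = -9 + ((13 + 0)*(Y + 1))/6 = -9 + (13*(1 + Y))/6 = -9 + (13 + 13*Y)/6 = -9 + (13/6 + 13*Y/6) = -41/6 + 13*Y/6)
t(y(-1, 2))*(-13 + j(-2)) = ((1 + 2*(⅓))/3)*(-13 + (-41/6 + (13/6)*(-2))) = ((1 + ⅔)/3)*(-13 + (-41/6 - 13/3)) = ((⅓)*(5/3))*(-13 - 67/6) = (5/9)*(-145/6) = -725/54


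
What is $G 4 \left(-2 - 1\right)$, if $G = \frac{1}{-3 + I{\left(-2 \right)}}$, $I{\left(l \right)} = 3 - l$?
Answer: $-6$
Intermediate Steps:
$G = \frac{1}{2}$ ($G = \frac{1}{-3 + \left(3 - -2\right)} = \frac{1}{-3 + \left(3 + 2\right)} = \frac{1}{-3 + 5} = \frac{1}{2} \approx 0.5$)
$G 4 \left(-2 - 1\right) = \frac{4 \left(-2 - 1\right)}{2} = \frac{4 \left(-3\right)}{2} = \frac{1}{2} \left(-12\right) = -6$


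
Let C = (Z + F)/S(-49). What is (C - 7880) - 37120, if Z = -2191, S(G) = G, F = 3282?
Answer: -2206091/49 ≈ -45022.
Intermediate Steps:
C = -1091/49 (C = (-2191 + 3282)/(-49) = 1091*(-1/49) = -1091/49 ≈ -22.265)
(C - 7880) - 37120 = (-1091/49 - 7880) - 37120 = -387211/49 - 37120 = -2206091/49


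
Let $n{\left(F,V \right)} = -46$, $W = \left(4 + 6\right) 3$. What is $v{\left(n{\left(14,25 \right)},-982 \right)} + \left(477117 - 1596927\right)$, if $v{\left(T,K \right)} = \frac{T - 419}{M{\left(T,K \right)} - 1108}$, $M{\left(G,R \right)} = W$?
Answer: $- \frac{1207154715}{1078} \approx -1.1198 \cdot 10^{6}$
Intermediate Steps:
$W = 30$ ($W = 10 \cdot 3 = 30$)
$M{\left(G,R \right)} = 30$
$v{\left(T,K \right)} = \frac{419}{1078} - \frac{T}{1078}$ ($v{\left(T,K \right)} = \frac{T - 419}{30 - 1108} = \frac{-419 + T}{-1078} = \left(-419 + T\right) \left(- \frac{1}{1078}\right) = \frac{419}{1078} - \frac{T}{1078}$)
$v{\left(n{\left(14,25 \right)},-982 \right)} + \left(477117 - 1596927\right) = \left(\frac{419}{1078} - - \frac{23}{539}\right) + \left(477117 - 1596927\right) = \left(\frac{419}{1078} + \frac{23}{539}\right) + \left(477117 - 1596927\right) = \frac{465}{1078} - 1119810 = - \frac{1207154715}{1078}$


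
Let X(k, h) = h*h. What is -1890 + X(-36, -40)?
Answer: -290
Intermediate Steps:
X(k, h) = h**2
-1890 + X(-36, -40) = -1890 + (-40)**2 = -1890 + 1600 = -290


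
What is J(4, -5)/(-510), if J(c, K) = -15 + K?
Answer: 2/51 ≈ 0.039216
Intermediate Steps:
J(4, -5)/(-510) = (-15 - 5)/(-510) = -20*(-1/510) = 2/51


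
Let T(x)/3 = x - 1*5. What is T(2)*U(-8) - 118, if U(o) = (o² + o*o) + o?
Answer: -1198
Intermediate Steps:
U(o) = o + 2*o² (U(o) = (o² + o²) + o = 2*o² + o = o + 2*o²)
T(x) = -15 + 3*x (T(x) = 3*(x - 1*5) = 3*(x - 5) = 3*(-5 + x) = -15 + 3*x)
T(2)*U(-8) - 118 = (-15 + 3*2)*(-8*(1 + 2*(-8))) - 118 = (-15 + 6)*(-8*(1 - 16)) - 118 = -(-72)*(-15) - 118 = -9*120 - 118 = -1080 - 118 = -1198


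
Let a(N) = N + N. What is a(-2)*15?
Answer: -60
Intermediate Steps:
a(N) = 2*N
a(-2)*15 = (2*(-2))*15 = -4*15 = -60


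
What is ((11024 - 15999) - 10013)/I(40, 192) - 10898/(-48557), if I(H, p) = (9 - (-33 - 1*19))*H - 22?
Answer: -116903492/19568471 ≈ -5.9741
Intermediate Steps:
I(H, p) = -22 + 61*H (I(H, p) = (9 - (-33 - 19))*H - 22 = (9 - 1*(-52))*H - 22 = (9 + 52)*H - 22 = 61*H - 22 = -22 + 61*H)
((11024 - 15999) - 10013)/I(40, 192) - 10898/(-48557) = ((11024 - 15999) - 10013)/(-22 + 61*40) - 10898/(-48557) = (-4975 - 10013)/(-22 + 2440) - 10898*(-1/48557) = -14988/2418 + 10898/48557 = -14988*1/2418 + 10898/48557 = -2498/403 + 10898/48557 = -116903492/19568471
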